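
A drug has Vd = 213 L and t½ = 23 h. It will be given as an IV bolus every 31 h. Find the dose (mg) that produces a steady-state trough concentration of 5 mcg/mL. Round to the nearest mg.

τ/t½ = 31/23 ≈ 1.3478, so f = (1/2)^(31/23) ≈ 0.392884.
Cmin,ss = (D/Vd)·f/(1−f), so D = Cmin,ss·Vd·(1−f)/f.
D = 5 × 213 × (1−f)/f ≈ 5 × 213 × 1.54528 ≈ 1645.72 mg.

1646 mg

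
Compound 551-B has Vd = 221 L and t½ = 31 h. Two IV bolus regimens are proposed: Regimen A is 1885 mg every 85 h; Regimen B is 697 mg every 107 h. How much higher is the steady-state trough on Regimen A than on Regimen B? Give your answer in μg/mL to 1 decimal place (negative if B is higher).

1.2 μg/mL

Regimen A: f = (1/2)^(85/31) ≈ 0.1495; Cmin,ss = (1885/221)·f/(1−f) ≈ 1.499 μg/mL.
Regimen B: f = (1/2)^(107/31) ≈ 0.0914; Cmin,ss = (697/221)·f/(1−f) ≈ 0.317 μg/mL.
Difference ≈ 1.499 − 0.317 ≈ 1.182 μg/mL.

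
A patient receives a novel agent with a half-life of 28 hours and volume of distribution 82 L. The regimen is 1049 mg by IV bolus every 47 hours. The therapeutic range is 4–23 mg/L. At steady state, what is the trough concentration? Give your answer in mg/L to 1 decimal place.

Over one 47-h interval, 47/28 ≈ 1.6786 half-lives elapse, leaving f ≈ 0.3124 of each dose.
Accumulation ratio R = 1/(1 − f) ≈ 1/0.6876 ≈ 1.4543.
Each bolus raises the concentration by D/Vd = 1049/82 ≈ 12.793 mg/L.
Cmax,ss = C₀/(1 − f) ≈ 12.793/0.6876 ≈ 18.605 mg/L.
Steady-state trough Cmin,ss = Cmax,ss·f ≈ 18.605 × 0.3124 ≈ 5.812 mg/L.
Trough 5.8 mg/L vs MEC 4 mg/L: adequate.

5.8 mg/L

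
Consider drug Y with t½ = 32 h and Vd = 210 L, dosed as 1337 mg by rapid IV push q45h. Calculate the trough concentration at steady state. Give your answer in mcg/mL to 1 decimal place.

Over one 45-h interval, 45/32 ≈ 1.4062 half-lives elapse, leaving f ≈ 0.3773 of each dose.
Each bolus raises the concentration by D/Vd = 1337/210 ≈ 6.367 mcg/mL.
Steady-state trough Cmin,ss = C₀·f/(1−f) ≈ 6.367 × 0.3773/0.6227 ≈ 3.858 mcg/mL.

3.9 mcg/mL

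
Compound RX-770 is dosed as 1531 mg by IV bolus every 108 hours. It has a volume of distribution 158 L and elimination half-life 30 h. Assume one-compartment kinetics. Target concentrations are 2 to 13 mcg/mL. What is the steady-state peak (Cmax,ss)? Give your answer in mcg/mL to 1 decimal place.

τ/t½ = 108/30 ≈ 3.6, so fraction remaining f = (1/2)^(108/30) ≈ 0.0825.
Accumulation ratio R = 1/(1 − f) ≈ 1/0.9175 ≈ 1.0899.
Single-dose peak C₀ = D/Vd = 1531/158 ≈ 9.690 mcg/mL.
Steady-state peak Cmax,ss = C₀·R ≈ 9.690 × 1.0899 ≈ 10.561 mcg/mL.
Peak 10.6 mcg/mL vs MTC 13 mcg/mL: below toxic threshold.

10.6 mcg/mL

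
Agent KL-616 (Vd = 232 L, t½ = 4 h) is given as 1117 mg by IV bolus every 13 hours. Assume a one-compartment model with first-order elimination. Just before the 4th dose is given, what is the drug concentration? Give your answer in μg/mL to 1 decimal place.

0.6 μg/mL

f = (1/2)^(τ/t½) = (1/2)^(13/4) ≈ 0.1051.
C₀ = D/Vd = 1117/232 ≈ 4.815 μg/mL.
Before the 4th dose, 3 doses have been given. Superposition: Cmin = C₀·(f + f² + … + f^3).
≈ 4.815 × (0.1051 + 0.0110 + 0.0012) ≈ 4.815 × 0.1173 ≈ 0.565 μg/mL.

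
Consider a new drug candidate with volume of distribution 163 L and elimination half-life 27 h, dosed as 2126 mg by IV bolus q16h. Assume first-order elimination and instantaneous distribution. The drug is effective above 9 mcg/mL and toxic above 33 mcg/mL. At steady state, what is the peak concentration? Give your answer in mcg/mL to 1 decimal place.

k = ln2/t½ = ln2/27 ≈ 0.025672 h⁻¹; fraction remaining f = e^(−kτ) = e^(−0.025672×16) ≈ 0.6632.
Accumulation ratio R = 1/(1 − f) ≈ 1/0.3368 ≈ 2.9691.
Single-dose peak C₀ = D/Vd = 2126/163 ≈ 13.043 mcg/mL.
Steady-state peak Cmax,ss = C₀·R ≈ 13.043 × 2.9691 ≈ 38.726 mcg/mL.
Peak 38.7 mcg/mL vs MTC 33 mcg/mL: exceeds toxic threshold.

38.7 mcg/mL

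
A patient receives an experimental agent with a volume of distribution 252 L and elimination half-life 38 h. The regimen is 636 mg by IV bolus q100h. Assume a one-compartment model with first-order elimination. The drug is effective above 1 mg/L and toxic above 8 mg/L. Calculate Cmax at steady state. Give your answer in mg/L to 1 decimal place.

k = ln2/t½ = ln2/38 ≈ 0.018241 h⁻¹; fraction remaining f = e^(−kτ) = e^(−0.018241×100) ≈ 0.1614.
At steady state, accumulation factor R = 1/(1 − e^(−kτ)) ≈ 1.1925.
Each bolus raises the concentration by D/Vd = 636/252 ≈ 2.524 mg/L.
Steady-state peak Cmax,ss = C₀·R ≈ 2.524 × 1.1925 ≈ 3.010 mg/L.
Peak 3.0 mg/L vs MTC 8 mg/L: below toxic threshold.

3.0 mg/L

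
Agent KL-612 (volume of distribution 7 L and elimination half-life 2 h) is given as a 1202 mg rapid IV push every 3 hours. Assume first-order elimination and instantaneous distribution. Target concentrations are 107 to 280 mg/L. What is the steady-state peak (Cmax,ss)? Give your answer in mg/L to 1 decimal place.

τ/t½ = 3/2 ≈ 1.5, so fraction remaining f = (1/2)^(3/2) ≈ 0.3536.
At steady state, accumulation factor R = 1/(1 − e^(−kτ)) ≈ 1.5470.
Each bolus raises the concentration by D/Vd = 1202/7 ≈ 171.714 mg/L.
Steady-state peak Cmax,ss = C₀·R ≈ 171.714 × 1.5470 ≈ 265.642 mg/L.
Peak 265.6 mg/L vs MTC 280 mg/L: below toxic threshold.

265.6 mg/L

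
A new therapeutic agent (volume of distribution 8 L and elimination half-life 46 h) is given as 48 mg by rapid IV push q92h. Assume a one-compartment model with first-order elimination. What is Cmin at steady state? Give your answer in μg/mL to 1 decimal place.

τ = 92 h = 2 half-lives, so f = (1/2)^2 = 0.25.
Accumulation ratio R = 1/(1 − f) = 1/0.75 = 4/3.
Single-dose peak C₀ = D/Vd = 48/8 = 6 μg/mL.
Steady-state peak Cmax,ss = C₀·R = 6 × 4/3 ≈ 8.000 μg/mL.
Steady-state trough Cmin,ss = Cmax,ss·f ≈ 8.000 × 0.25 ≈ 2.000 μg/mL.

2.0 μg/mL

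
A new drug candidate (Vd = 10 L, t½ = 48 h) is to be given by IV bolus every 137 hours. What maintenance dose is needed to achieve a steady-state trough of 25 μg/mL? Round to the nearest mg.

1558 mg

τ/t½ = 137/48 ≈ 2.8542, so f = (1/2)^(137/48) ≈ 0.138296.
Cmin,ss = (D/Vd)·f/(1−f), so D = Cmin,ss·Vd·(1−f)/f.
D = 25 × 10 × (1−f)/f ≈ 25 × 10 × 6.23087 ≈ 1557.72 mg.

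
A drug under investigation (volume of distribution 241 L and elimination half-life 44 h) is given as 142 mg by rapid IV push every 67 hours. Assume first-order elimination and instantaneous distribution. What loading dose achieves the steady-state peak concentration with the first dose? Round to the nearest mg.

f = (1/2)^(67/44) ≈ 0.348027; accumulation ratio R = 1/(1−f) ≈ 1.53381.
Loading dose to hit Cmax,ss on first dose: D_load = D_maint·R ≈ 142 × 1.53381 ≈ 217.80 mg.

218 mg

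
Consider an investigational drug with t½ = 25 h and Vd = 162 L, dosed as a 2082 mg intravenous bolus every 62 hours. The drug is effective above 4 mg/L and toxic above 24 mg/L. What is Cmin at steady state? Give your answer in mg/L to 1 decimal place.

τ/t½ = 62/25 ≈ 2.48, so fraction remaining f = (1/2)^(62/25) ≈ 0.1792.
At steady state, accumulation factor R = 1/(1 − e^(−kτ)) ≈ 1.2183.
Each bolus raises the concentration by D/Vd = 2082/162 ≈ 12.852 mg/L.
Cmax,ss = C₀/(1 − f) ≈ 12.852/0.8208 ≈ 15.658 mg/L.
One interval later, Cmin,ss = Cmax,ss·e^(−kτ) ≈ 15.658 × 0.1792 ≈ 2.806 mg/L.
Trough 2.8 mg/L vs MEC 4 mg/L: subtherapeutic.

2.8 mg/L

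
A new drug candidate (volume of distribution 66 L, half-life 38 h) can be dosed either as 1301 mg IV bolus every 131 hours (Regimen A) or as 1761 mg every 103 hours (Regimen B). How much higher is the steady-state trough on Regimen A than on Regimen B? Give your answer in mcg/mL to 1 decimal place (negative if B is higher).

-2.8 mcg/mL

Regimen A: f = (1/2)^(131/38) ≈ 0.0917; Cmin,ss = (1301/66)·f/(1−f) ≈ 1.990 mcg/mL.
Regimen B: f = (1/2)^(103/38) ≈ 0.1528; Cmin,ss = (1761/66)·f/(1−f) ≈ 4.812 mcg/mL.
Difference ≈ 1.990 − 4.812 ≈ -2.822 mcg/mL.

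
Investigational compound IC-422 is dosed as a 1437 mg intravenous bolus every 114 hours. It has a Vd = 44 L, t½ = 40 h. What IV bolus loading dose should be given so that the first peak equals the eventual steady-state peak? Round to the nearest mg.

f = (1/2)^(114/40) ≈ 0.138696; accumulation ratio R = 1/(1−f) ≈ 1.16103.
Loading dose to hit Cmax,ss on first dose: D_load = D_maint·R ≈ 1437 × 1.16103 ≈ 1668.40 mg.

1668 mg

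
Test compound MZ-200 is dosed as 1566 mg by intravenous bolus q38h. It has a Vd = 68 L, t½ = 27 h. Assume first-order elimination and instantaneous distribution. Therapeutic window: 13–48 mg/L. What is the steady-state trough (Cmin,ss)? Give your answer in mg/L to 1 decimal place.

13.9 mg/L

Over one 38-h interval, 38/27 ≈ 1.4074 half-lives elapse, leaving f ≈ 0.3770 of each dose.
At steady state, accumulation factor R = 1/(1 − e^(−kτ)) ≈ 1.6051.
Each bolus raises the concentration by D/Vd = 1566/68 ≈ 23.029 mg/L.
Steady-state peak Cmax,ss = C₀·R ≈ 23.029 × 1.6051 ≈ 36.964 mg/L.
Steady-state trough Cmin,ss = Cmax,ss·f ≈ 36.964 × 0.3770 ≈ 13.935 mg/L.
Trough 13.9 mg/L vs MEC 13 mg/L: adequate.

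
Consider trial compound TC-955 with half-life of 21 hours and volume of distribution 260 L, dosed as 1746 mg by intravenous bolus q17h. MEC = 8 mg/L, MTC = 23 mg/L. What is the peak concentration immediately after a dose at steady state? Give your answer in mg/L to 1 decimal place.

15.6 mg/L

k = ln2/t½ = ln2/21 ≈ 0.033007 h⁻¹; fraction remaining f = e^(−kτ) = e^(−0.033007×17) ≈ 0.5706.
At steady state, accumulation factor R = 1/(1 − e^(−kτ)) ≈ 2.3288.
Single-dose peak C₀ = D/Vd = 1746/260 ≈ 6.715 mg/L.
Steady-state peak Cmax,ss = C₀·R ≈ 6.715 × 2.3288 ≈ 15.638 mg/L.
Peak 15.6 mg/L vs MTC 23 mg/L: below toxic threshold.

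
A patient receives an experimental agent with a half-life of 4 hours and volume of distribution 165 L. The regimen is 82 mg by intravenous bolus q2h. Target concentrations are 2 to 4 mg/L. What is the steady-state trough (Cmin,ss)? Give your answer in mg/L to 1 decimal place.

k = ln2/t½ = ln2/4 ≈ 0.173287 h⁻¹; fraction remaining f = e^(−kτ) = e^(−0.173287×2) ≈ 0.7071.
At steady state, accumulation factor R = 1/(1 − e^(−kτ)) ≈ 3.4141.
Single-dose peak C₀ = D/Vd = 82/165 ≈ 0.497 mg/L.
Cmax,ss = C₀/(1 − f) ≈ 0.497/0.2929 ≈ 1.697 mg/L.
Steady-state trough Cmin,ss = Cmax,ss·f ≈ 1.697 × 0.7071 ≈ 1.200 mg/L.
Trough 1.2 mg/L vs MEC 2 mg/L: subtherapeutic.

1.2 mg/L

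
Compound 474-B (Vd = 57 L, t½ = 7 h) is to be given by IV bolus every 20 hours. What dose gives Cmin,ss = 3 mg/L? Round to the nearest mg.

τ/t½ = 20/7 ≈ 2.8571, so f = (1/2)^(20/7) ≈ 0.138011.
Cmin,ss = (D/Vd)·f/(1−f), so D = Cmin,ss·Vd·(1−f)/f.
D = 3 × 57 × (1−f)/f ≈ 3 × 57 × 6.24580 ≈ 1068.03 mg.

1068 mg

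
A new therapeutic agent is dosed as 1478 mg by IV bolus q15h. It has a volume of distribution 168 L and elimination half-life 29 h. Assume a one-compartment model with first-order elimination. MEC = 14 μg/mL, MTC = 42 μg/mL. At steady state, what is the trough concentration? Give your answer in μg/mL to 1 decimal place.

Over one 15-h interval, 15/29 ≈ 0.51724 half-lives elapse, leaving f ≈ 0.6987 of each dose.
Accumulation ratio R = 1/(1 − f) ≈ 1/0.3013 ≈ 3.3190.
Each bolus raises the concentration by D/Vd = 1478/168 ≈ 8.798 μg/mL.
Steady-state peak Cmax,ss = C₀·R ≈ 8.798 × 3.3190 ≈ 29.201 μg/mL.
One interval later, Cmin,ss = Cmax,ss·e^(−kτ) ≈ 29.201 × 0.6987 ≈ 20.403 μg/mL.
Trough 20.4 μg/mL vs MEC 14 μg/mL: adequate.

20.4 μg/mL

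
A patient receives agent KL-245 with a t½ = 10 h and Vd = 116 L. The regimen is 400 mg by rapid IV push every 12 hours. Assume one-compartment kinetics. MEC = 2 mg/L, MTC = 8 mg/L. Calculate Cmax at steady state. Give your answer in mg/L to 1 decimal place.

Over one 12-h interval, 12/10 ≈ 1.2 half-lives elapse, leaving f ≈ 0.4353 of each dose.
At steady state, accumulation factor R = 1/(1 − e^(−kτ)) ≈ 1.7709.
Each bolus raises the concentration by D/Vd = 400/116 ≈ 3.448 mg/L.
Steady-state peak Cmax,ss = C₀·R ≈ 3.448 × 1.7709 ≈ 6.106 mg/L.
Peak 6.1 mg/L vs MTC 8 mg/L: below toxic threshold.

6.1 mg/L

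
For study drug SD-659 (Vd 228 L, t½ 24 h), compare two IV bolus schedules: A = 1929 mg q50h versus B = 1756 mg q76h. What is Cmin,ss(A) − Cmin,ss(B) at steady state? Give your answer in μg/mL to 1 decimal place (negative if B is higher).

1.6 μg/mL

Regimen A: f = (1/2)^(50/24) ≈ 0.2360; Cmin,ss = (1929/228)·f/(1−f) ≈ 2.613 μg/mL.
Regimen B: f = (1/2)^(76/24) ≈ 0.1114; Cmin,ss = (1756/228)·f/(1−f) ≈ 0.966 μg/mL.
Difference ≈ 2.613 − 0.966 ≈ 1.647 μg/mL.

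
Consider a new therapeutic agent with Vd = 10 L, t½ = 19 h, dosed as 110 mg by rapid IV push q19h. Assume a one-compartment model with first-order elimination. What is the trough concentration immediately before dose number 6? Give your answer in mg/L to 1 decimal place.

10.7 mg/L

f = (1/2)^(τ/t½) = (1/2)^(19/19) ≈ 0.5000.
C₀ = D/Vd = 110/10 ≈ 11.000 mg/L.
Before the 6th dose, 5 doses have been given. Superposition: Cmin = C₀·(f + f² + … + f^5).
≈ 11.000 × (0.5000 + 0.2500 + 0.1250 + 0.0625 + 0.0313) ≈ 11.000 × 0.9688 ≈ 10.657 mg/L.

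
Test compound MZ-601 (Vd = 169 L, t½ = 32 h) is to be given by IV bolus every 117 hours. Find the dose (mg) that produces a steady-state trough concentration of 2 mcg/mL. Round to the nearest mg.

3923 mg

τ/t½ = 117/32 ≈ 3.6562, so f = (1/2)^(117/32) ≈ 0.079316.
Cmin,ss = (D/Vd)·f/(1−f), so D = Cmin,ss·Vd·(1−f)/f.
D = 2 × 169 × (1−f)/f ≈ 2 × 169 × 11.60780 ≈ 3923.44 mg.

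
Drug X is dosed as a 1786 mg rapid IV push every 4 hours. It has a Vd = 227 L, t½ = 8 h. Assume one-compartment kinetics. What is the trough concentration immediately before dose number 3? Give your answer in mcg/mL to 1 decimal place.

9.5 mcg/mL

f = (1/2)^(τ/t½) = (1/2)^(4/8) ≈ 0.7071.
C₀ = D/Vd = 1786/227 ≈ 7.868 mcg/mL.
Before the 3rd dose, 2 doses have been given. Superposition: Cmin = C₀·(f + f²).
≈ 7.868 × (0.7071 + 0.5000) ≈ 7.868 × 1.2071 ≈ 9.497 mcg/mL.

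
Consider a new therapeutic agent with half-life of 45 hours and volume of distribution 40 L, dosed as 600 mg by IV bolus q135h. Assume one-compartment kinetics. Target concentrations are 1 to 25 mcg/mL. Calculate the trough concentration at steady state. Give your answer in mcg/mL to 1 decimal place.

The dosing interval is 3 half-lives, so f = 2^(−3) = 0.125.
At steady state, R = 1/(1 − 0.125) = 8/7.
Single-dose peak C₀ = D/Vd = 600/40 = 15 mcg/mL.
Steady-state peak Cmax,ss = C₀·R = 15 × 8/7 ≈ 17.143 mcg/mL.
Steady-state trough Cmin,ss = Cmax,ss·f ≈ 17.143 × 0.125 ≈ 2.143 mcg/mL.
Trough 2.1 mcg/mL vs MEC 1 mcg/mL: adequate.

2.1 mcg/mL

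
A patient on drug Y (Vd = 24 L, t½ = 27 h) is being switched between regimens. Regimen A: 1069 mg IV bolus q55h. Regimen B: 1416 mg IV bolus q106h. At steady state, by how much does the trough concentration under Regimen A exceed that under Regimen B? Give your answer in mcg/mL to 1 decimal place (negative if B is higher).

Regimen A: f = (1/2)^(55/27) ≈ 0.2437; Cmin,ss = (1069/24)·f/(1−f) ≈ 14.353 mcg/mL.
Regimen B: f = (1/2)^(106/27) ≈ 0.0658; Cmin,ss = (1416/24)·f/(1−f) ≈ 4.156 mcg/mL.
Difference ≈ 14.353 − 4.156 ≈ 10.197 mcg/mL.

10.2 mcg/mL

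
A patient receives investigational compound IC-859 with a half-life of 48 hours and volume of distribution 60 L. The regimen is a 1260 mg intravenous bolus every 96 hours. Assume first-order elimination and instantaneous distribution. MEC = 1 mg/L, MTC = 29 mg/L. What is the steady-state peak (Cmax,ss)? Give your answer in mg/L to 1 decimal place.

τ = 96 h = 2 half-lives, so f = (1/2)^2 = 0.25.
Accumulation ratio R = 1/(1 − f) = 1/0.75 = 4/3.
Single-dose peak C₀ = D/Vd = 1260/60 = 21 mg/L.
Steady-state peak Cmax,ss = C₀·R = 21 × 4/3 ≈ 28.000 mg/L.
Peak 28.0 mg/L vs MTC 29 mg/L: below toxic threshold.

28.0 mg/L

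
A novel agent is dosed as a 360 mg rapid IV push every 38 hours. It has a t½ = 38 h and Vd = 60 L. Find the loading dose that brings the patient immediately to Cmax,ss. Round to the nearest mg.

720 mg

f = (1/2)^(38/38) ≈ 0.500000; accumulation ratio R = 1/(1−f) ≈ 2.00000.
Loading dose to hit Cmax,ss on first dose: D_load = D_maint·R ≈ 360 × 2.00000 ≈ 720.00 mg.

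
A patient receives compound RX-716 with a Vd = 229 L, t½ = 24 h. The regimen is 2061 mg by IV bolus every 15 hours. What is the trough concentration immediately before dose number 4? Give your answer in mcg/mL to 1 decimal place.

12.1 mcg/mL

f = (1/2)^(τ/t½) = (1/2)^(15/24) ≈ 0.6484.
C₀ = D/Vd = 2061/229 ≈ 9.000 mcg/mL.
Before the 4th dose, 3 doses have been given. Superposition: Cmin = C₀·(f + f² + … + f^3).
≈ 9.000 × (0.6484 + 0.4204 + 0.2726) ≈ 9.000 × 1.3414 ≈ 12.073 mcg/mL.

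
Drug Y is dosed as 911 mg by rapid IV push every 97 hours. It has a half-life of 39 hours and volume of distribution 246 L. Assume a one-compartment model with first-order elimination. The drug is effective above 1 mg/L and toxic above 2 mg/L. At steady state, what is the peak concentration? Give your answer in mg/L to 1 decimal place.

4.5 mg/L

τ/t½ = 97/39 ≈ 2.4872, so fraction remaining f = (1/2)^(97/39) ≈ 0.1784.
Accumulation ratio R = 1/(1 − f) ≈ 1/0.8216 ≈ 1.2171.
Single-dose peak C₀ = D/Vd = 911/246 ≈ 3.703 mg/L.
Steady-state peak Cmax,ss = C₀·R ≈ 3.703 × 1.2171 ≈ 4.507 mg/L.
Peak 4.5 mg/L vs MTC 2 mg/L: exceeds toxic threshold.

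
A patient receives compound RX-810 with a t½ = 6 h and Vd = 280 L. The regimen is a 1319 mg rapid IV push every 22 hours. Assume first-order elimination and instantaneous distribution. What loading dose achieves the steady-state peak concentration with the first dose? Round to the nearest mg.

1432 mg

f = (1/2)^(22/6) ≈ 0.078745; accumulation ratio R = 1/(1−f) ≈ 1.08548.
Loading dose to hit Cmax,ss on first dose: D_load = D_maint·R ≈ 1319 × 1.08548 ≈ 1431.75 mg.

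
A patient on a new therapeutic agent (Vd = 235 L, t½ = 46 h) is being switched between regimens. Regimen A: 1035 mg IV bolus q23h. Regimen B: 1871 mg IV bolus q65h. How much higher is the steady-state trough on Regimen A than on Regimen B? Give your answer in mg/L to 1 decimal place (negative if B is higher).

5.8 mg/L

Regimen A: f = (1/2)^(23/46) ≈ 0.7071; Cmin,ss = (1035/235)·f/(1−f) ≈ 10.632 mg/L.
Regimen B: f = (1/2)^(65/46) ≈ 0.3755; Cmin,ss = (1871/235)·f/(1−f) ≈ 4.787 mg/L.
Difference ≈ 10.632 − 4.787 ≈ 5.845 mg/L.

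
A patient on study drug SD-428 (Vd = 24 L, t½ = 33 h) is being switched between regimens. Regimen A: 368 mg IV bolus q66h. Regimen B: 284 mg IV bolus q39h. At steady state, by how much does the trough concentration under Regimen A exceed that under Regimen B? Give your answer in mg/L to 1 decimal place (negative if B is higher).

Regimen A: f = (1/2)^(66/33) ≈ 0.2500; Cmin,ss = (368/24)·f/(1−f) ≈ 5.111 mg/L.
Regimen B: f = (1/2)^(39/33) ≈ 0.4408; Cmin,ss = (284/24)·f/(1−f) ≈ 9.328 mg/L.
Difference ≈ 5.111 − 9.328 ≈ -4.217 mg/L.

-4.2 mg/L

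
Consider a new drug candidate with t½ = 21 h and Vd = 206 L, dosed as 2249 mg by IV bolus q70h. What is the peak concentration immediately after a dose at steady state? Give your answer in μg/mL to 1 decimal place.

12.1 μg/mL

τ/t½ = 70/21 ≈ 3.3333, so fraction remaining f = (1/2)^(70/21) ≈ 0.0992.
At steady state, accumulation factor R = 1/(1 − e^(−kτ)) ≈ 1.1101.
Each bolus raises the concentration by D/Vd = 2249/206 ≈ 10.917 μg/mL.
Steady-state peak Cmax,ss = C₀·R ≈ 10.917 × 1.1101 ≈ 12.119 μg/mL.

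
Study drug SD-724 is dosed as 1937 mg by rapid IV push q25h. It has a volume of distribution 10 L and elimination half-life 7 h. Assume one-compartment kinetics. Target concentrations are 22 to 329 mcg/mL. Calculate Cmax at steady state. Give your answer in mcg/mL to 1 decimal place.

k = ln2/t½ = ln2/7 ≈ 0.099021 h⁻¹; fraction remaining f = e^(−kτ) = e^(−0.099021×25) ≈ 0.0841.
Accumulation ratio R = 1/(1 − f) ≈ 1/0.9159 ≈ 1.0918.
Each bolus raises the concentration by D/Vd = 1937/10 ≈ 193.700 mcg/mL.
Steady-state peak Cmax,ss = C₀·R ≈ 193.700 × 1.0918 ≈ 211.482 mcg/mL.
Peak 211.5 mcg/mL vs MTC 329 mcg/mL: below toxic threshold.

211.5 mcg/mL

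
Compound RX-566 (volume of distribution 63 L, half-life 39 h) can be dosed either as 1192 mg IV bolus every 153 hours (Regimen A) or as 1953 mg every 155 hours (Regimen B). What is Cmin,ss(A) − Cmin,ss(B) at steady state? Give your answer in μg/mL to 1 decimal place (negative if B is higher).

Regimen A: f = (1/2)^(153/39) ≈ 0.0659; Cmin,ss = (1192/63)·f/(1−f) ≈ 1.335 μg/mL.
Regimen B: f = (1/2)^(155/39) ≈ 0.0636; Cmin,ss = (1953/63)·f/(1−f) ≈ 2.106 μg/mL.
Difference ≈ 1.335 − 2.106 ≈ -0.771 μg/mL.

-0.8 μg/mL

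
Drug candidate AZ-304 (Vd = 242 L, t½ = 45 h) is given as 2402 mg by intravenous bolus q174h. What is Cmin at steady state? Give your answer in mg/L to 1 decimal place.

0.7 mg/L

k = ln2/t½ = ln2/45 ≈ 0.015403 h⁻¹; fraction remaining f = e^(−kτ) = e^(−0.015403×174) ≈ 0.0686.
Each bolus raises the concentration by D/Vd = 2402/242 ≈ 9.926 mg/L.
Steady-state trough Cmin,ss = C₀·f/(1−f) ≈ 9.926 × 0.0686/0.9314 ≈ 0.731 mg/L.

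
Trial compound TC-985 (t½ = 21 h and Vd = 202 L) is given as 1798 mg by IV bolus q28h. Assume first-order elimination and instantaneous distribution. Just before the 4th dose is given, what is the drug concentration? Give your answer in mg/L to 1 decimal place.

5.5 mg/L

f = (1/2)^(τ/t½) = (1/2)^(28/21) ≈ 0.3969.
C₀ = D/Vd = 1798/202 ≈ 8.901 mg/L.
Before the 4th dose, 3 doses have been given. Superposition: Cmin = C₀·(f + f² + … + f^3).
≈ 8.901 × (0.3969 + 0.1575 + 0.0625) ≈ 8.901 × 0.6169 ≈ 5.491 mg/L.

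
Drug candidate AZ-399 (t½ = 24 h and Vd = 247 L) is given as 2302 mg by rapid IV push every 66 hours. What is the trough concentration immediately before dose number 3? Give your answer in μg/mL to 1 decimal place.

f = (1/2)^(τ/t½) = (1/2)^(66/24) ≈ 0.1487.
C₀ = D/Vd = 2302/247 ≈ 9.320 μg/mL.
Before the 3rd dose, 2 doses have been given. Superposition: Cmin = C₀·(f + f²).
≈ 9.320 × (0.1487 + 0.0221) ≈ 9.320 × 0.1708 ≈ 1.592 μg/mL.

1.6 μg/mL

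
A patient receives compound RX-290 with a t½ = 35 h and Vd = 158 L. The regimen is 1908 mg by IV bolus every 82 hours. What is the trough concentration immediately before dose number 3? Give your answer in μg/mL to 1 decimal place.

f = (1/2)^(τ/t½) = (1/2)^(82/35) ≈ 0.1971.
C₀ = D/Vd = 1908/158 ≈ 12.076 μg/mL.
Before the 3rd dose, 2 doses have been given. Superposition: Cmin = C₀·(f + f²).
≈ 12.076 × (0.1971 + 0.0388) ≈ 12.076 × 0.2359 ≈ 2.849 μg/mL.

2.8 μg/mL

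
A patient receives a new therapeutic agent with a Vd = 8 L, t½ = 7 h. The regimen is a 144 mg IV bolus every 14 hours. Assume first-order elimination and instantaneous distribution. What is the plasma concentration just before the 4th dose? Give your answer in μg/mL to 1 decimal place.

5.9 μg/mL

f = (1/2)^(τ/t½) = (1/2)^(14/7) ≈ 0.2500.
C₀ = D/Vd = 144/8 ≈ 18.000 μg/mL.
Before the 4th dose, 3 doses have been given. Superposition: Cmin = C₀·(f + f² + … + f^3).
≈ 18.000 × (0.2500 + 0.0625 + 0.0156) ≈ 18.000 × 0.3281 ≈ 5.906 μg/mL.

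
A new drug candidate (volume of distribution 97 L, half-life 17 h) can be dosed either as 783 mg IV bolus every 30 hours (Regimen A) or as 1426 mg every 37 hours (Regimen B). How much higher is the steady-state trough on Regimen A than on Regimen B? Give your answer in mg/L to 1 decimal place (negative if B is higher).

-0.8 mg/L

Regimen A: f = (1/2)^(30/17) ≈ 0.2943; Cmin,ss = (783/97)·f/(1−f) ≈ 3.366 mg/L.
Regimen B: f = (1/2)^(37/17) ≈ 0.2212; Cmin,ss = (1426/97)·f/(1−f) ≈ 4.175 mg/L.
Difference ≈ 3.366 − 4.175 ≈ -0.809 mg/L.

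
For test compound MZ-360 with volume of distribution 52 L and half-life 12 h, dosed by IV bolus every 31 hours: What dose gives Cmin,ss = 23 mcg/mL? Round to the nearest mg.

5972 mg

τ/t½ = 31/12 ≈ 2.5833, so f = (1/2)^(31/12) ≈ 0.166855.
Cmin,ss = (D/Vd)·f/(1−f), so D = Cmin,ss·Vd·(1−f)/f.
D = 23 × 52 × (1−f)/f ≈ 23 × 52 × 4.99323 ≈ 5971.90 mg.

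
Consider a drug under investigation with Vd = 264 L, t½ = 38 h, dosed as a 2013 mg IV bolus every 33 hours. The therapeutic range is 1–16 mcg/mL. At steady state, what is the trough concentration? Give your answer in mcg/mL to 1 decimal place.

τ/t½ = 33/38 ≈ 0.86842, so fraction remaining f = (1/2)^(33/38) ≈ 0.5477.
Accumulation ratio R = 1/(1 − f) ≈ 1/0.4523 ≈ 2.2109.
Single-dose peak C₀ = D/Vd = 2013/264 ≈ 7.625 mcg/mL.
Cmax,ss = C₀/(1 − f) ≈ 7.625/0.4523 ≈ 16.858 mcg/mL.
One interval later, Cmin,ss = Cmax,ss·e^(−kτ) ≈ 16.858 × 0.5477 ≈ 9.233 mcg/mL.
Trough 9.2 mcg/mL vs MEC 1 mcg/mL: adequate.

9.2 mcg/mL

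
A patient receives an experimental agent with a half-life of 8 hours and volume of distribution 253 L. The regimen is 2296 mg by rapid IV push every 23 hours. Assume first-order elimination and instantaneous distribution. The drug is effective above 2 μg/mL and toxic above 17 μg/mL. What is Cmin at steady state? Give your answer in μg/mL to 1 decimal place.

1.4 μg/mL

τ/t½ = 23/8 ≈ 2.875, so fraction remaining f = (1/2)^(23/8) ≈ 0.1363.
At steady state, accumulation factor R = 1/(1 − e^(−kτ)) ≈ 1.1578.
Single-dose peak C₀ = D/Vd = 2296/253 ≈ 9.075 μg/mL.
Steady-state peak Cmax,ss = C₀·R ≈ 9.075 × 1.1578 ≈ 10.507 μg/mL.
Steady-state trough Cmin,ss = Cmax,ss·f ≈ 10.507 × 0.1363 ≈ 1.432 μg/mL.
Trough 1.4 μg/mL vs MEC 2 μg/mL: subtherapeutic.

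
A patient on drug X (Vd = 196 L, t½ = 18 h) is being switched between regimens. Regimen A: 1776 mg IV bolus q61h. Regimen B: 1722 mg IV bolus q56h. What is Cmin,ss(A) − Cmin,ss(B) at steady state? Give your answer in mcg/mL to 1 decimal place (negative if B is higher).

Regimen A: f = (1/2)^(61/18) ≈ 0.0955; Cmin,ss = (1776/196)·f/(1−f) ≈ 0.957 mcg/mL.
Regimen B: f = (1/2)^(56/18) ≈ 0.1157; Cmin,ss = (1722/196)·f/(1−f) ≈ 1.150 mcg/mL.
Difference ≈ 0.957 − 1.150 ≈ -0.193 mcg/mL.

-0.2 mcg/mL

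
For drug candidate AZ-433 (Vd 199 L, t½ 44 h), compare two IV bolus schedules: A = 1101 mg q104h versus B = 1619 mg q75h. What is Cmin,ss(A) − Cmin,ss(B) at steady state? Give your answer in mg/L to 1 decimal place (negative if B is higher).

-2.3 mg/L

Regimen A: f = (1/2)^(104/44) ≈ 0.1943; Cmin,ss = (1101/199)·f/(1−f) ≈ 1.334 mg/L.
Regimen B: f = (1/2)^(75/44) ≈ 0.3068; Cmin,ss = (1619/199)·f/(1−f) ≈ 3.601 mg/L.
Difference ≈ 1.334 − 3.601 ≈ -2.267 mg/L.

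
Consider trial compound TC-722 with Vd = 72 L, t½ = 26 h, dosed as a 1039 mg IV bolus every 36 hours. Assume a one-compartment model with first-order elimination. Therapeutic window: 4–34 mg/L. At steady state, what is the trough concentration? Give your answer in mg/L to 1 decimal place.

9.0 mg/L

k = ln2/t½ = ln2/26 ≈ 0.026660 h⁻¹; fraction remaining f = e^(−kτ) = e^(−0.026660×36) ≈ 0.3830.
Single-dose peak C₀ = D/Vd = 1039/72 ≈ 14.431 mg/L.
Steady-state trough Cmin,ss = C₀·f/(1−f) ≈ 14.431 × 0.3830/0.6170 ≈ 8.958 mg/L.
Trough 9.0 mg/L vs MEC 4 mg/L: adequate.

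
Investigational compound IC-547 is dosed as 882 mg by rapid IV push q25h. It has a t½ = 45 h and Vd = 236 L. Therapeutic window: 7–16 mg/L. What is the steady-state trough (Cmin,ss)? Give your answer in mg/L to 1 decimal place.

τ/t½ = 25/45 ≈ 0.55556, so fraction remaining f = (1/2)^(25/45) ≈ 0.6804.
Accumulation ratio R = 1/(1 − f) ≈ 1/0.3196 ≈ 3.1289.
Single-dose peak C₀ = D/Vd = 882/236 ≈ 3.737 mg/L.
Steady-state peak Cmax,ss = C₀·R ≈ 3.737 × 3.1289 ≈ 11.693 mg/L.
Steady-state trough Cmin,ss = Cmax,ss·f ≈ 11.693 × 0.6804 ≈ 7.956 mg/L.
Trough 8.0 mg/L vs MEC 7 mg/L: adequate.

8.0 mg/L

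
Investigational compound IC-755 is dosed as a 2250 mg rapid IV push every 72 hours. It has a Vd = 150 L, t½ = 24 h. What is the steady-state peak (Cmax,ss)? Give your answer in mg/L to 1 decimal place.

The dosing interval is 3 half-lives, so f = 2^(−3) = 0.125.
Accumulation ratio R = 1/(1 − f) = 1/0.875 = 8/7.
Single-dose peak C₀ = D/Vd = 2250/150 = 15 mg/L.
Steady-state peak Cmax,ss = C₀·R = 15 × 8/7 ≈ 17.143 mg/L.

17.1 mg/L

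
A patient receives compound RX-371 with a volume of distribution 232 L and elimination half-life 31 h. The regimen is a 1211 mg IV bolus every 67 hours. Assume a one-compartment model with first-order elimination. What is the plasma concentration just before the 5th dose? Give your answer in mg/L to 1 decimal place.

1.5 mg/L

f = (1/2)^(τ/t½) = (1/2)^(67/31) ≈ 0.2236.
C₀ = D/Vd = 1211/232 ≈ 5.220 mg/L.
Before the 5th dose, 4 doses have been given. Superposition: Cmin = C₀·(f + f² + … + f^4).
≈ 5.220 × (0.2236 + 0.0500 + 0.0112 + 0.0025) ≈ 5.220 × 0.2873 ≈ 1.500 mg/L.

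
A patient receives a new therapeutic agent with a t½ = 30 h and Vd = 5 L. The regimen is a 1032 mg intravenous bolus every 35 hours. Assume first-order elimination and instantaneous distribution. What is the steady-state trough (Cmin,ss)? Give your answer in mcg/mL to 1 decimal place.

τ/t½ = 35/30 ≈ 1.1667, so fraction remaining f = (1/2)^(35/30) ≈ 0.4454.
Accumulation ratio R = 1/(1 − f) ≈ 1/0.5546 ≈ 1.8031.
Single-dose peak C₀ = D/Vd = 1032/5 ≈ 206.400 mcg/mL.
Steady-state peak Cmax,ss = C₀·R ≈ 206.400 × 1.8031 ≈ 372.160 mcg/mL.
Steady-state trough Cmin,ss = Cmax,ss·f ≈ 372.160 × 0.4454 ≈ 165.760 mcg/mL.

165.8 mcg/mL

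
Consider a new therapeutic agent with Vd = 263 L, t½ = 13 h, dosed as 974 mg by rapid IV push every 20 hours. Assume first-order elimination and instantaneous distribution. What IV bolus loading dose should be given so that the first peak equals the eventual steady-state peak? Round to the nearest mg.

1485 mg

f = (1/2)^(20/13) ≈ 0.344252; accumulation ratio R = 1/(1−f) ≈ 1.52498.
Loading dose to hit Cmax,ss on first dose: D_load = D_maint·R ≈ 974 × 1.52498 ≈ 1485.33 mg.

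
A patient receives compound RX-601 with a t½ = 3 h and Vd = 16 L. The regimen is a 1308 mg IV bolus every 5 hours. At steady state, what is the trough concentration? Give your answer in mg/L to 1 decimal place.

37.6 mg/L

k = ln2/t½ = ln2/3 ≈ 0.231049 h⁻¹; fraction remaining f = e^(−kτ) = e^(−0.231049×5) ≈ 0.3150.
Accumulation ratio R = 1/(1 − f) ≈ 1/0.6850 ≈ 1.4599.
Single-dose peak C₀ = D/Vd = 1308/16 ≈ 81.750 mg/L.
Cmax,ss = C₀/(1 − f) ≈ 81.750/0.6850 ≈ 119.343 mg/L.
One interval later, Cmin,ss = Cmax,ss·e^(−kτ) ≈ 119.343 × 0.3150 ≈ 37.593 mg/L.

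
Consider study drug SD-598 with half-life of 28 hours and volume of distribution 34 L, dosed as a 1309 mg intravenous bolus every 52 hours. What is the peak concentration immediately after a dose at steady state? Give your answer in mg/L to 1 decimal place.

53.2 mg/L

k = ln2/t½ = ln2/28 ≈ 0.024755 h⁻¹; fraction remaining f = e^(−kτ) = e^(−0.024755×52) ≈ 0.2760.
Accumulation ratio R = 1/(1 − f) ≈ 1/0.7240 ≈ 1.3812.
Single-dose peak C₀ = D/Vd = 1309/34 ≈ 38.500 mg/L.
Cmax,ss = C₀/(1 − f) ≈ 38.500/0.7240 ≈ 53.177 mg/L.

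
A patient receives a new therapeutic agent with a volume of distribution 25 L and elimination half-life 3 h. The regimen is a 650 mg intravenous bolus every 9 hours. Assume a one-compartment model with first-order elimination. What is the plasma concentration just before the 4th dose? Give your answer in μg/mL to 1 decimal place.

3.7 μg/mL

f = (1/2)^(τ/t½) = (1/2)^(9/3) ≈ 0.1250.
C₀ = D/Vd = 650/25 ≈ 26.000 μg/mL.
Before the 4th dose, 3 doses have been given. Superposition: Cmin = C₀·(f + f² + … + f^3).
≈ 26.000 × (0.1250 + 0.0156 + 0.0020) ≈ 26.000 × 0.1426 ≈ 3.708 μg/mL.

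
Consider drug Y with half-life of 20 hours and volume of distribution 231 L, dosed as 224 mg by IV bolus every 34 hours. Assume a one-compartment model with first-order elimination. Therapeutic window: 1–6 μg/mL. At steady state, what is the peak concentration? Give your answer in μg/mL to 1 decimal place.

1.4 μg/mL

Over one 34-h interval, 34/20 ≈ 1.7 half-lives elapse, leaving f ≈ 0.3078 of each dose.
Accumulation ratio R = 1/(1 − f) ≈ 1/0.6922 ≈ 1.4447.
Single-dose peak C₀ = D/Vd = 224/231 ≈ 0.970 μg/mL.
Cmax,ss = C₀/(1 − f) ≈ 0.970/0.6922 ≈ 1.401 μg/mL.
Peak 1.4 μg/mL vs MTC 6 μg/mL: below toxic threshold.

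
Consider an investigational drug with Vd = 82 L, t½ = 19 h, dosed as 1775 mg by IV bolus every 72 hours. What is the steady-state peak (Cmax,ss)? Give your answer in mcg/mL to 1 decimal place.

k = ln2/t½ = ln2/19 ≈ 0.036481 h⁻¹; fraction remaining f = e^(−kτ) = e^(−0.036481×72) ≈ 0.0723.
At steady state, accumulation factor R = 1/(1 − e^(−kτ)) ≈ 1.0779.
Single-dose peak C₀ = D/Vd = 1775/82 ≈ 21.646 mcg/mL.
Cmax,ss = C₀/(1 − f) ≈ 21.646/0.9277 ≈ 23.333 mcg/mL.

23.3 mcg/mL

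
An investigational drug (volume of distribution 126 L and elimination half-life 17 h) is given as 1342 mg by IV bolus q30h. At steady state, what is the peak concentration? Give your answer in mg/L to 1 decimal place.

τ/t½ = 30/17 ≈ 1.7647, so fraction remaining f = (1/2)^(30/17) ≈ 0.2943.
At steady state, accumulation factor R = 1/(1 − e^(−kτ)) ≈ 1.4170.
Single-dose peak C₀ = D/Vd = 1342/126 ≈ 10.651 mg/L.
Steady-state peak Cmax,ss = C₀·R ≈ 10.651 × 1.4170 ≈ 15.092 mg/L.

15.1 mg/L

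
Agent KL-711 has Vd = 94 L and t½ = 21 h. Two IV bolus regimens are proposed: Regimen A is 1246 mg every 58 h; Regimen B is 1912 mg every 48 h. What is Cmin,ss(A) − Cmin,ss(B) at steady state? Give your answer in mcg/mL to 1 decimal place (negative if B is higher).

Regimen A: f = (1/2)^(58/21) ≈ 0.1474; Cmin,ss = (1246/94)·f/(1−f) ≈ 2.292 mcg/mL.
Regimen B: f = (1/2)^(48/21) ≈ 0.2051; Cmin,ss = (1912/94)·f/(1−f) ≈ 5.248 mcg/mL.
Difference ≈ 2.292 − 5.248 ≈ -2.956 mcg/mL.

-3.0 mcg/mL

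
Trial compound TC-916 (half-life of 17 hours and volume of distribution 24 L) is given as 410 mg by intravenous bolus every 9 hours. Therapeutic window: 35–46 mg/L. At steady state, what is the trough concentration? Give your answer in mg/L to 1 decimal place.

38.5 mg/L

k = ln2/t½ = ln2/17 ≈ 0.040773 h⁻¹; fraction remaining f = e^(−kτ) = e^(−0.040773×9) ≈ 0.6928.
At steady state, accumulation factor R = 1/(1 − e^(−kτ)) ≈ 3.2552.
Single-dose peak C₀ = D/Vd = 410/24 ≈ 17.083 mg/L.
Steady-state peak Cmax,ss = C₀·R ≈ 17.083 × 3.2552 ≈ 55.609 mg/L.
One interval later, Cmin,ss = Cmax,ss·e^(−kτ) ≈ 55.609 × 0.6928 ≈ 38.526 mg/L.
Trough 38.5 mg/L vs MEC 35 mg/L: adequate.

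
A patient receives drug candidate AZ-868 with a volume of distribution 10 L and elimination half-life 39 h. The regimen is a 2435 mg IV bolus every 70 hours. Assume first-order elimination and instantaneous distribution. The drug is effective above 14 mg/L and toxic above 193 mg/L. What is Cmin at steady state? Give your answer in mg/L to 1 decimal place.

τ/t½ = 70/39 ≈ 1.7949, so fraction remaining f = (1/2)^(70/39) ≈ 0.2882.
Accumulation ratio R = 1/(1 − f) ≈ 1/0.7118 ≈ 1.4049.
Each bolus raises the concentration by D/Vd = 2435/10 ≈ 243.500 mg/L.
Cmax,ss = C₀/(1 − f) ≈ 243.500/0.7118 ≈ 342.090 mg/L.
Steady-state trough Cmin,ss = Cmax,ss·f ≈ 342.090 × 0.2882 ≈ 98.590 mg/L.
Trough 98.6 mg/L vs MEC 14 mg/L: adequate.

98.6 mg/L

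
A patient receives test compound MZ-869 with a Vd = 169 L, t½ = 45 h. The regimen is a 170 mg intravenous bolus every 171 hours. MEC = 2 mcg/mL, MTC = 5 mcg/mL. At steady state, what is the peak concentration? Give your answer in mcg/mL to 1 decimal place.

k = ln2/t½ = ln2/45 ≈ 0.015403 h⁻¹; fraction remaining f = e^(−kτ) = e^(−0.015403×171) ≈ 0.0718.
At steady state, accumulation factor R = 1/(1 − e^(−kτ)) ≈ 1.0774.
Each bolus raises the concentration by D/Vd = 170/169 ≈ 1.006 mcg/mL.
Steady-state peak Cmax,ss = C₀·R ≈ 1.006 × 1.0774 ≈ 1.084 mcg/mL.
Peak 1.1 mcg/mL vs MTC 5 mcg/mL: below toxic threshold.

1.1 mcg/mL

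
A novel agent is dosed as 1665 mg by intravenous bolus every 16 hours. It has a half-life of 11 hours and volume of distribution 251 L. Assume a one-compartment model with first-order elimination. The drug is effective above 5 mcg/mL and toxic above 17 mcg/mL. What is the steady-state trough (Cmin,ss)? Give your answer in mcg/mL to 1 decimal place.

τ/t½ = 16/11 ≈ 1.4545, so fraction remaining f = (1/2)^(16/11) ≈ 0.3649.
At steady state, accumulation factor R = 1/(1 − e^(−kτ)) ≈ 1.5746.
Single-dose peak C₀ = D/Vd = 1665/251 ≈ 6.633 mcg/mL.
Cmax,ss = C₀/(1 − f) ≈ 6.633/0.6351 ≈ 10.444 mcg/mL.
One interval later, Cmin,ss = Cmax,ss·e^(−kτ) ≈ 10.444 × 0.3649 ≈ 3.811 mcg/mL.
Trough 3.8 mcg/mL vs MEC 5 mcg/mL: subtherapeutic.

3.8 mcg/mL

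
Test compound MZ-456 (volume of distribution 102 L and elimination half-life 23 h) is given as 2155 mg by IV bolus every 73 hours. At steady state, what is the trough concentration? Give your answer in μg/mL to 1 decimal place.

2.6 μg/mL

τ/t½ = 73/23 ≈ 3.1739, so fraction remaining f = (1/2)^(73/23) ≈ 0.1108.
At steady state, accumulation factor R = 1/(1 − e^(−kτ)) ≈ 1.1246.
Each bolus raises the concentration by D/Vd = 2155/102 ≈ 21.127 μg/mL.
Steady-state peak Cmax,ss = C₀·R ≈ 21.127 × 1.1246 ≈ 23.759 μg/mL.
One interval later, Cmin,ss = Cmax,ss·e^(−kτ) ≈ 23.759 × 0.1108 ≈ 2.632 μg/mL.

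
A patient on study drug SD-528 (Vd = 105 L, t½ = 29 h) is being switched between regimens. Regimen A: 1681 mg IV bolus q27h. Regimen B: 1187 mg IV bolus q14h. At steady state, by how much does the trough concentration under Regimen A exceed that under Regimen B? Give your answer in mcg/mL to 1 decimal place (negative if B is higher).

-10.8 mcg/mL

Regimen A: f = (1/2)^(27/29) ≈ 0.5245; Cmin,ss = (1681/105)·f/(1−f) ≈ 17.659 mcg/mL.
Regimen B: f = (1/2)^(14/29) ≈ 0.7156; Cmin,ss = (1187/105)·f/(1−f) ≈ 28.445 mcg/mL.
Difference ≈ 17.659 − 28.445 ≈ -10.786 mcg/mL.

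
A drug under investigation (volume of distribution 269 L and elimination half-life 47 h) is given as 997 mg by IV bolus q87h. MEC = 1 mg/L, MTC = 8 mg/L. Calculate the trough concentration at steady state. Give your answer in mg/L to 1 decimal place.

1.4 mg/L

k = ln2/t½ = ln2/47 ≈ 0.014748 h⁻¹; fraction remaining f = e^(−kτ) = e^(−0.014748×87) ≈ 0.2772.
Each bolus raises the concentration by D/Vd = 997/269 ≈ 3.706 mg/L.
Steady-state trough Cmin,ss = C₀·f/(1−f) ≈ 3.706 × 0.2772/0.7228 ≈ 1.421 mg/L.
Trough 1.4 mg/L vs MEC 1 mg/L: adequate.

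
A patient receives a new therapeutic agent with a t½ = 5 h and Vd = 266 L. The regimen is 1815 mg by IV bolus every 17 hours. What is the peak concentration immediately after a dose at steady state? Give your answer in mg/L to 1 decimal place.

Over one 17-h interval, 17/5 ≈ 3.4 half-lives elapse, leaving f ≈ 0.0947 of each dose.
At steady state, accumulation factor R = 1/(1 − e^(−kτ)) ≈ 1.1046.
Each bolus raises the concentration by D/Vd = 1815/266 ≈ 6.823 mg/L.
Steady-state peak Cmax,ss = C₀·R ≈ 6.823 × 1.1046 ≈ 7.537 mg/L.

7.5 mg/L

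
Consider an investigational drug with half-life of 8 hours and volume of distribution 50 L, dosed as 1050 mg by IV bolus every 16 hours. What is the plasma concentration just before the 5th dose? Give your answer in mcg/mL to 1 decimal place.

f = (1/2)^(τ/t½) = (1/2)^(16/8) ≈ 0.2500.
C₀ = D/Vd = 1050/50 ≈ 21.000 mcg/mL.
Before the 5th dose, 4 doses have been given. Superposition: Cmin = C₀·(f + f² + … + f^4).
≈ 21.000 × (0.2500 + 0.0625 + 0.0156 + 0.0039) ≈ 21.000 × 0.3320 ≈ 6.972 mcg/mL.

7.0 mcg/mL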